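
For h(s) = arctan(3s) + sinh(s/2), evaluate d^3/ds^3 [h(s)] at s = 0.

Add the two expansions coefficient-wise.
The coefficient of s^3 in the expansion is -431/48, so h′′′(0) = 3! * (-431/48) = -431/8.

-431/8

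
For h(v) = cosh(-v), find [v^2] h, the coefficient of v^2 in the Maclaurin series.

1/2

Apply the Taylor formula c_k = f^(k)(a)/k!.
h(0) = 1
h′(0) = 0
h′′(0) = 1
The Taylor polynomial is Σ h^(k)(0)/k! · v^k.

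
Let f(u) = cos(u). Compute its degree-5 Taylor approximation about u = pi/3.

-sqrt(3)*(u - pi/3)^5/240 + (u - pi/3)^4/48 + sqrt(3)*(u - pi/3)^3/12 - (u - pi/3)^2/4 - sqrt(3)*(u - pi/3)/2 + 1/2

[(u - pi/3)^0] = 1/2;  [(u - pi/3)^1] = -sqrt(3)/2;  [(u - pi/3)^2] = -1/4;  [(u - pi/3)^3] = sqrt(3)/12;  [(u - pi/3)^4] = 1/48;  [(u - pi/3)^5] = -sqrt(3)/240.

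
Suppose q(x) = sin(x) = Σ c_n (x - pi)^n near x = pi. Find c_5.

-1/120

c_5 = q^(5)(pi)/5! = -1/120.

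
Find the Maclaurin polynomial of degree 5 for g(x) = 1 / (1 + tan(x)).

-32*x^5/15 + 5*x^4/3 - 4*x^3/3 + x^2 - x + 1

Write 1/(1+u) = 1 - u + u^2 - u^3 + ... and substitute the series for u.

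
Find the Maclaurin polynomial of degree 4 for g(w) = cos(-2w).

2*w^4/3 - 2*w^2 + 1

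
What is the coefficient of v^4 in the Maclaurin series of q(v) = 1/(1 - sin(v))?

Compose series: expand the inner function first, then feed it into the outer expansion.
q(0) = 1
q′(0) = 1
q′′(0) = 2
q′′′(0) = 5
q^(4)(0) = 16
So c_4 = q^(4)(0)/4! = 2/3.

2/3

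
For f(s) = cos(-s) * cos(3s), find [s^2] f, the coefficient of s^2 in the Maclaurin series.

Write out both Maclaurin series and multiply, keeping only the needed powers.
[s^0] = 1;  [s^1] = 0;  [s^2] = -5.
So c_2 = f′′(0)/2! = -5.

-5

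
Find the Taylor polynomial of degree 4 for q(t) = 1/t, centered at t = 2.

q(2) = 1/2
q′(2) = -1/4
q′′(2) = 1/4
q′′′(2) = -3/8
q^(4)(2) = 3/4

(t - 2)^4/32 - (t - 2)^3/16 + (t - 2)^2/8 - (t - 2)/4 + 1/2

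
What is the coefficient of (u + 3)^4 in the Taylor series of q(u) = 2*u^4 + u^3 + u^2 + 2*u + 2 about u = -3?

2

Apply the Taylor formula c_k = f^(k)(a)/k!.
q(-3) = 140
q′(-3) = -193
q′′(-3) = 200
q′′′(-3) = -138
q^(4)(-3) = 48
Then c_k = q^(k)(-3)/k! gives each Taylor coefficient.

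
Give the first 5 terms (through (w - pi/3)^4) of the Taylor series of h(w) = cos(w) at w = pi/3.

h(pi/3) = 1/2
h′(pi/3) = -sqrt(3)/2
h′′(pi/3) = -1/2
h′′′(pi/3) = sqrt(3)/2
h^(4)(pi/3) = 1/2
Dividing each by k! gives the coefficients c_0, ..., c_4.

(w - pi/3)^4/48 + sqrt(3)*(w - pi/3)^3/12 - (w - pi/3)^2/4 - sqrt(3)*(w - pi/3)/2 + 1/2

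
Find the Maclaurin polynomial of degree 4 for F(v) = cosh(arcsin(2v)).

Compose series: expand the inner function first, then feed it into the outer expansion.
F(0) = 1
F′(0) = 0
F′′(0) = 4
F′′′(0) = 0
F^(4)(0) = 80
The Taylor polynomial is Σ F^(k)(0)/k! · v^k.

10*v^4/3 + 2*v^2 + 1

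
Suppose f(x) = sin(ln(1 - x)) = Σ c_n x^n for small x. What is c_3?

-1/6

Compose series: expand the inner function first, then feed it into the outer expansion.
f(0) = 0
f′(0) = -1
f′′(0) = -1
f′′′(0) = -1
The Taylor polynomial is Σ f^(k)(0)/k! · x^k.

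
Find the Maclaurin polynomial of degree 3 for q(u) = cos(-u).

Apply the Taylor formula c_k = f^(k)(a)/k!.
q(0) = 1
q′(0) = 0
q′′(0) = -1
q′′′(0) = 0
The Taylor polynomial is Σ q^(k)(0)/k! · u^k.

1 - u^2/2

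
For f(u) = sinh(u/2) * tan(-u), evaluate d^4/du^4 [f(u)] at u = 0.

Take the Cauchy product of the two expansions.
The coefficient of u^4 in the expansion is -3/16, so f^(4)(0) = 4! * (-3/16) = -9/2.

-9/2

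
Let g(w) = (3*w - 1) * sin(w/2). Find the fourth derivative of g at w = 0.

Shift and add copies of the series according to the polynomial's terms.
The coefficient of w^4 in the expansion is -1/16, so g^(4)(0) = 4! * (-1/16) = -3/2.

-3/2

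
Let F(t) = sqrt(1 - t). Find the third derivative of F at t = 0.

The coefficient of t^3 in the expansion is -1/16, so F′′′(0) = 3! * (-1/16) = -3/8.

-3/8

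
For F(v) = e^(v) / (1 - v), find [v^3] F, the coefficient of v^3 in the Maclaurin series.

8/3

Expand each factor separately, then convolve coefficients.
[v^0] = 1;  [v^1] = 2;  [v^2] = 5/2;  [v^3] = 8/3.
So c_3 = F′′′(0)/3! = 8/3.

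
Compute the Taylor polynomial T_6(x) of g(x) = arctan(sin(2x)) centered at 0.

Substitute the inner expansion into the outer series and collect powers.
g(0) = 0
g′(0) = 2
g′′(0) = 0
g′′′(0) = -24
g^(4)(0) = 0
g^(5)(0) = 1440
g^(6)(0) = 0
Then c_k = g^(k)(0)/k! gives each Taylor coefficient.

12*x^5 - 4*x^3 + 2*x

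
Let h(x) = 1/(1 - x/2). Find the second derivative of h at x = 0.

Use the known series and substitute for the argument.
The coefficient of x^2 in the expansion is 1/4, so h′′(0) = 2! * (1/4) = 1/2.

1/2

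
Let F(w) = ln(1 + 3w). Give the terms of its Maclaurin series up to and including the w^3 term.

Compute the successive derivatives at the expansion point and divide by k!.
[w^0] = 0;  [w^1] = 3;  [w^2] = -9/2;  [w^3] = 9.

9*w^3 - 9*w^2/2 + 3*w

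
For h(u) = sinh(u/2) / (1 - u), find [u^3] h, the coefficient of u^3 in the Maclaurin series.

25/48

Multiply the two series term by term and collect like powers.
[u^0] = 0;  [u^1] = 1/2;  [u^2] = 1/2;  [u^3] = 25/48.
So c_3 = h′′′(0)/3! = 25/48.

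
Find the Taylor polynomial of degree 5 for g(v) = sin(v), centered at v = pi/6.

sqrt(3)*(v - pi/6)^5/240 + (v - pi/6)^4/48 - sqrt(3)*(v - pi/6)^3/12 - (v - pi/6)^2/4 + sqrt(3)*(v - pi/6)/2 + 1/2

Compute the successive derivatives at the expansion point and divide by k!.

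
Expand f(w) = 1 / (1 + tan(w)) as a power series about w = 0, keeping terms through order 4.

5*w^4/3 - 4*w^3/3 + w^2 - w + 1

Expand as Σ (-1)^k u^k with u equal to the inner function's series.
f(0) = 1
f′(0) = -1
f′′(0) = 2
f′′′(0) = -8
f^(4)(0) = 40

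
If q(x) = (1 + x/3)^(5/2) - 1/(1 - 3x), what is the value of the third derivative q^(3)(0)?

Combine the two series term by term.
The coefficient of x^3 in the expansion is -11659/432, so q′′′(0) = 3! * (-11659/432) = -11659/72.

-11659/72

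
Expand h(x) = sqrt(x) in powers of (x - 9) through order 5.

7*(x - 9)^5/5038848 - 5*(x - 9)^4/279936 + (x - 9)^3/3888 - (x - 9)^2/216 + (x - 9)/6 + 3

Differentiate repeatedly and evaluate at the center.
[(x - 9)^0] = 3;  [(x - 9)^1] = 1/6;  [(x - 9)^2] = -1/216;  [(x - 9)^3] = 1/3888;  [(x - 9)^4] = -5/279936;  [(x - 9)^5] = 7/5038848.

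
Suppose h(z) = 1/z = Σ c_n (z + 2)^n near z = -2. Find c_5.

-1/64

Compute the successive derivatives at the expansion point and divide by k!.
[(z + 2)^0] = -1/2;  [(z + 2)^1] = -1/4;  [(z + 2)^2] = -1/8;  [(z + 2)^3] = -1/16;  [(z + 2)^4] = -1/32;  [(z + 2)^5] = -1/64.
So c_5 = h^(5)(-2)/5! = -1/64.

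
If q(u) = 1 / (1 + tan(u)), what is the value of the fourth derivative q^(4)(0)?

40

Expand as Σ (-1)^k u^k with u equal to the inner function's series.
The coefficient of u^4 in the expansion is 5/3, so q^(4)(0) = 4! * (5/3) = 40.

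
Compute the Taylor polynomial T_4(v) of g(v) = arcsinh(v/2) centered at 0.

-v^3/48 + v/2

Compute the successive derivatives at the expansion point and divide by k!.
g(0) = 0
g′(0) = 1/2
g′′(0) = 0
g′′′(0) = -1/8
g^(4)(0) = 0
Then c_k = g^(k)(0)/k! gives each Taylor coefficient.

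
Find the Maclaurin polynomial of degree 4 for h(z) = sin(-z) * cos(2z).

Expand each factor separately, then convolve coefficients.
h(0) = 0
h′(0) = -1
h′′(0) = 0
h′′′(0) = 13
h^(4)(0) = 0

13*z^3/6 - z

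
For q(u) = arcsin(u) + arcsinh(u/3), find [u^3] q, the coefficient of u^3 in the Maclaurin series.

Expand each term separately and add.
[u^0] = 0;  [u^1] = 4/3;  [u^2] = 0;  [u^3] = 13/81.

13/81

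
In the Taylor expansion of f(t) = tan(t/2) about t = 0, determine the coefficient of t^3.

1/24

f(0) = 0
f′(0) = 1/2
f′′(0) = 0
f′′′(0) = 1/4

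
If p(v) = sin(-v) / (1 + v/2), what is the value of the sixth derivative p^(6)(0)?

Take the Cauchy product of the two expansions.
The coefficient of v^6 in the expansion is 7/480, so p^(6)(0) = 6! * (7/480) = 21/2.

21/2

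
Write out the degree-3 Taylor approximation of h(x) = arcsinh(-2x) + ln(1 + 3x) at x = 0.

31*x^3/3 - 9*x^2/2 + x

Combine the two series term by term.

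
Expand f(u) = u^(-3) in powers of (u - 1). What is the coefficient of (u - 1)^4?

15

Use the known series and substitute for the argument.
f(1) = 1
f′(1) = -3
f′′(1) = 12
f′′′(1) = -60
f^(4)(1) = 360
The Taylor polynomial is Σ f^(k)(1)/k! · (u - 1)^k.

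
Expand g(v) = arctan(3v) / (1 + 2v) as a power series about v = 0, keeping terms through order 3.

Multiply the two series term by term and collect like powers.
[v^0] = 0;  [v^1] = 3;  [v^2] = -6;  [v^3] = 3.

3*v^3 - 6*v^2 + 3*v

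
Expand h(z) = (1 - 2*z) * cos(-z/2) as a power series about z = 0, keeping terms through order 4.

z^4/384 + z^3/4 - z^2/8 - 2*z + 1

Distribute the polynomial across the series and collect like powers.
[z^0] = 1;  [z^1] = -2;  [z^2] = -1/8;  [z^3] = 1/4;  [z^4] = 1/384.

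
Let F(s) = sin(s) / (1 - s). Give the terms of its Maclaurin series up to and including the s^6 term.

Write out both Maclaurin series and multiply, keeping only the needed powers.
F(0) = 0
F′(0) = 1
F′′(0) = 2
F′′′(0) = 5
F^(4)(0) = 20
F^(5)(0) = 101
F^(6)(0) = 606

101*s^6/120 + 101*s^5/120 + 5*s^4/6 + 5*s^3/6 + s^2 + s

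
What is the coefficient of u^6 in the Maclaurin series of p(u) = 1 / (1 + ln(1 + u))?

Expand as Σ (-1)^k u^k with u equal to the inner function's series.
p(0) = 1
p′(0) = -1
p′′(0) = 3
p′′′(0) = -14
p^(4)(0) = 88
p^(5)(0) = -694
p^(6)(0) = 6578

3289/360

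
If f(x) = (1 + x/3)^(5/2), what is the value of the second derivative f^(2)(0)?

The coefficient of x^2 in the expansion is 5/24, so f′′(0) = 2! * (5/24) = 5/12.

5/12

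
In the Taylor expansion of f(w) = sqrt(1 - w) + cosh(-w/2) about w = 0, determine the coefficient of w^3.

Combine the two series term by term.
f(0) = 2
f′(0) = -1/2
f′′(0) = 0
f′′′(0) = -3/8

-1/16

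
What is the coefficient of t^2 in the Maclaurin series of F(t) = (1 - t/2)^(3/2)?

3/32

F(0) = 1
F′(0) = -3/4
F′′(0) = 3/16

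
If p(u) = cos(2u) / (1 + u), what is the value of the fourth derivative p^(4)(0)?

Expand each factor separately, then convolve coefficients.
The coefficient of u^4 in the expansion is -1/3, so p^(4)(0) = 4! * (-1/3) = -8.

-8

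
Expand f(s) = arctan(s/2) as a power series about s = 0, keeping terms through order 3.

-s^3/24 + s/2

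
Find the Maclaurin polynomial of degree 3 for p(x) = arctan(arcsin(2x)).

Plug the Maclaurin series of the inner function into that of the outer and collect terms.

-4*x^3/3 + 2*x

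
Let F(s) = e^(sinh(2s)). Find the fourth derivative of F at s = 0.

80

Compose series: expand the inner function first, then feed it into the outer expansion.
From the series, [s^4] F = 10/3; multiply by 4! = 24 to get 80.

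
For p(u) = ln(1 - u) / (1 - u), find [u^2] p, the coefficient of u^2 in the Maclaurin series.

Take the Cauchy product of the two expansions.
p(0) = 0
p′(0) = -1
p′′(0) = -3
Then c_k = p^(k)(0)/k! gives each Taylor coefficient.

-3/2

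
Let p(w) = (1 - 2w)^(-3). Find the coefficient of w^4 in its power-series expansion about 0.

240

Use the known series and substitute for the argument.
p(0) = 1
p′(0) = 6
p′′(0) = 48
p′′′(0) = 480
p^(4)(0) = 5760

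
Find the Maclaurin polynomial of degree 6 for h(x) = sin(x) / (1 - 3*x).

9541*x^6/40 + 9541*x^5/120 + 53*x^4/2 + 53*x^3/6 + 3*x^2 + x

Expand 1/(denominator) as a geometric series and multiply by the numerator's series.
[x^0] = 0;  [x^1] = 1;  [x^2] = 3;  [x^3] = 53/6;  [x^4] = 53/2;  [x^5] = 9541/120;  [x^6] = 9541/40.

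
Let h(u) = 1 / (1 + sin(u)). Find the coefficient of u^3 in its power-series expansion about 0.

-5/6

Use the geometric series for the reciprocal, then substitute.
h(0) = 1
h′(0) = -1
h′′(0) = 2
h′′′(0) = -5
So c_3 = h′′′(0)/3! = -5/6.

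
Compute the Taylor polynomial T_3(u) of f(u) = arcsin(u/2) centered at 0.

u^3/48 + u/2

Compute the successive derivatives at the expansion point and divide by k!.
[u^0] = 0;  [u^1] = 1/2;  [u^2] = 0;  [u^3] = 1/48.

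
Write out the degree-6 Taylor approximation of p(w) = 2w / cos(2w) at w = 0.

Divide the numerator series by the denominator series (power-series long division).
p(0) = 0
p′(0) = 2
p′′(0) = 0
p′′′(0) = 24
p^(4)(0) = 0
p^(5)(0) = 800
p^(6)(0) = 0
Then c_k = p^(k)(0)/k! gives each Taylor coefficient.

20*w^5/3 + 4*w^3 + 2*w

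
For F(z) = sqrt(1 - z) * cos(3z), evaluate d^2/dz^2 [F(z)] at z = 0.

-37/4

Take the Cauchy product of the two expansions.
From the series, [z^2] F = -37/8; multiply by 2! = 2 to get -37/4.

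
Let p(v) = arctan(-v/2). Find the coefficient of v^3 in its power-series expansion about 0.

1/24

[v^0] = 0;  [v^1] = -1/2;  [v^2] = 0;  [v^3] = 1/24.
So c_3 = p′′′(0)/3! = 1/24.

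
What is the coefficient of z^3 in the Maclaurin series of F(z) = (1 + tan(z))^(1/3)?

Let u equal the inner series; expand the outer function in u and truncate.
[z^0] = 1;  [z^1] = 1/3;  [z^2] = -1/9;  [z^3] = 14/81.

14/81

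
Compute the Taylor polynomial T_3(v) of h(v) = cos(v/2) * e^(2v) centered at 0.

13*v^3/12 + 15*v^2/8 + 2*v + 1

Expand each factor separately, then convolve coefficients.
h(0) = 1
h′(0) = 2
h′′(0) = 15/4
h′′′(0) = 13/2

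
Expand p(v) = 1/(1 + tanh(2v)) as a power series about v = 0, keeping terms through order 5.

-64*v^5/15 + 16*v^4/3 - 16*v^3/3 + 4*v^2 - 2*v + 1

Substitute the inner expansion into the outer series and collect powers.
[v^0] = 1;  [v^1] = -2;  [v^2] = 4;  [v^3] = -16/3;  [v^4] = 16/3;  [v^5] = -64/15.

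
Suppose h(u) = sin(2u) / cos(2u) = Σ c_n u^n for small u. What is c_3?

8/3

Write the quotient as an unknown series and match coefficients against numerator = denominator · series.
h(0) = 0
h′(0) = 2
h′′(0) = 0
h′′′(0) = 16
Dividing each by k! gives the coefficients c_0, ..., c_3.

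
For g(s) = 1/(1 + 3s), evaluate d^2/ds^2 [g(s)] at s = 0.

From the series, [s^2] g = 9; multiply by 2! = 2 to get 18.

18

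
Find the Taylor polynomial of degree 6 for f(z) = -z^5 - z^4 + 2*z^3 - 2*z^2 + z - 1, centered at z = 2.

-(z - 2)^5 - 11*(z - 2)^4 - 46*(z - 2)^3 - 94*(z - 2)^2 - 95*(z - 2) - 39

f(2) = -39
f′(2) = -95
f′′(2) = -188
f′′′(2) = -276
f^(4)(2) = -264
f^(5)(2) = -120
f^(6)(2) = 0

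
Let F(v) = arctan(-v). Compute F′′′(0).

Use the known series and substitute for the argument.
The coefficient of v^3 in the expansion is 1/3, so F′′′(0) = 3! * (1/3) = 2.

2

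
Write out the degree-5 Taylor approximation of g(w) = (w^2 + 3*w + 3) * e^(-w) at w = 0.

-w^5/15 + w^4/8 - w^2/2 + 3

Multiply each power in the prefactor through the base expansion.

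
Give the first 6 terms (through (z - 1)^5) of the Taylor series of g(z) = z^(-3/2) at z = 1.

-693*(z - 1)^5/256 + 315*(z - 1)^4/128 - 35*(z - 1)^3/16 + 15*(z - 1)^2/8 - 3*(z - 1)/2 + 1

[(z - 1)^0] = 1;  [(z - 1)^1] = -3/2;  [(z - 1)^2] = 15/8;  [(z - 1)^3] = -35/16;  [(z - 1)^4] = 315/128;  [(z - 1)^5] = -693/256.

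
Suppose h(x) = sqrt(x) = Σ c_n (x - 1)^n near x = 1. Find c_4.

-5/128

[(x - 1)^0] = 1;  [(x - 1)^1] = 1/2;  [(x - 1)^2] = -1/8;  [(x - 1)^3] = 1/16;  [(x - 1)^4] = -5/128.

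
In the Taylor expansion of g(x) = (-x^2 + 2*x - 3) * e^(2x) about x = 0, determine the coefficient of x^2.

Multiply each power in the prefactor through the base expansion.
g(0) = -3
g′(0) = -4
g′′(0) = -6
So c_2 = g′′(0)/2! = -3.

-3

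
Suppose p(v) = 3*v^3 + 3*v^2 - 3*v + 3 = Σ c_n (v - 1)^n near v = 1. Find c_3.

3

Use the known series and substitute for the argument.
p(1) = 6
p′(1) = 12
p′′(1) = 24
p′′′(1) = 18
So c_3 = p′′′(1)/3! = 3.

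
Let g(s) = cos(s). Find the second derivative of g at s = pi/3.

-1/2

The coefficient of (s - pi/3)^2 in the expansion is -1/4, so g′′(pi/3) = 2! * (-1/4) = -1/2.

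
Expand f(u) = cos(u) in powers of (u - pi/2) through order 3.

(u - pi/2)^3/6 - (u - pi/2)

[(u - pi/2)^0] = 0;  [(u - pi/2)^1] = -1;  [(u - pi/2)^2] = 0;  [(u - pi/2)^3] = 1/6.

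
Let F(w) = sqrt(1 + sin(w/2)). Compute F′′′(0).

-1/64

Let u equal the inner series; expand the outer function in u and truncate.
From the series, [w^3] F = -1/384; multiply by 3! = 6 to get -1/64.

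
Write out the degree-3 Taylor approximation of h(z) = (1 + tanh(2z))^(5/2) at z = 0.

-25*z^3/6 + 15*z^2/2 + 5*z + 1

Substitute the inner expansion into the outer series and collect powers.
[z^0] = 1;  [z^1] = 5;  [z^2] = 15/2;  [z^3] = -25/6.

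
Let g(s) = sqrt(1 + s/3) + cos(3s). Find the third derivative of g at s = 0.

Expand each term separately and add.
The coefficient of s^3 in the expansion is 1/432, so g′′′(0) = 3! * (1/432) = 1/72.

1/72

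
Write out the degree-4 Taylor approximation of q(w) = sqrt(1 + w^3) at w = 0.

w^3/2 + 1

q(0) = 1
q′(0) = 0
q′′(0) = 0
q′′′(0) = 3
q^(4)(0) = 0
Dividing each by k! gives the coefficients c_0, ..., c_4.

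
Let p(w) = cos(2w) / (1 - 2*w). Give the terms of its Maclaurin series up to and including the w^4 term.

Use 1/(1 - r) = Σ r^k on the denominator, then take the Cauchy product.
p(0) = 1
p′(0) = 2
p′′(0) = 4
p′′′(0) = 24
p^(4)(0) = 208
Dividing each by k! gives the coefficients c_0, ..., c_4.

26*w^4/3 + 4*w^3 + 2*w^2 + 2*w + 1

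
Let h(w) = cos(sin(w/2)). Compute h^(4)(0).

Substitute the inner expansion into the outer series and collect powers.
From the series, [w^4] h = 5/384; multiply by 4! = 24 to get 5/16.

5/16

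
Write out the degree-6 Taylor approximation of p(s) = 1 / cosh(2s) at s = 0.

-244*s^6/45 + 10*s^4/3 - 2*s^2 + 1

Write the quotient as an unknown series and match coefficients against numerator = denominator · series.
p(0) = 1
p′(0) = 0
p′′(0) = -4
p′′′(0) = 0
p^(4)(0) = 80
p^(5)(0) = 0
p^(6)(0) = -3904
Dividing each by k! gives the coefficients c_0, ..., c_6.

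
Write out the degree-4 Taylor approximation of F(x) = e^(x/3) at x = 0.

x^4/1944 + x^3/162 + x^2/18 + x/3 + 1

F(0) = 1
F′(0) = 1/3
F′′(0) = 1/9
F′′′(0) = 1/27
F^(4)(0) = 1/81
The Taylor polynomial is Σ F^(k)(0)/k! · x^k.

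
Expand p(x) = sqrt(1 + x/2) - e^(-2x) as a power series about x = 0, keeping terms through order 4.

Expand each term separately and add.
p(0) = 0
p′(0) = 9/4
p′′(0) = -65/16
p′′′(0) = 515/64
p^(4)(0) = -4111/256
Dividing each by k! gives the coefficients c_0, ..., c_4.

-4111*x^4/6144 + 515*x^3/384 - 65*x^2/32 + 9*x/4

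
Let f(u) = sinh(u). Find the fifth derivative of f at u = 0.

1

Apply the Taylor formula c_k = f^(k)(a)/k!.
The coefficient of u^5 in the expansion is 1/120, so f^(5)(0) = 5! * (1/120) = 1.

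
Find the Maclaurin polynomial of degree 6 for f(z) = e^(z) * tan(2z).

851*z^6/180 + 341*z^5/60 + 3*z^4 + 11*z^3/3 + 2*z^2 + 2*z

Write out both Maclaurin series and multiply, keeping only the needed powers.
[z^0] = 0;  [z^1] = 2;  [z^2] = 2;  [z^3] = 11/3;  [z^4] = 3;  [z^5] = 341/60;  [z^6] = 851/180.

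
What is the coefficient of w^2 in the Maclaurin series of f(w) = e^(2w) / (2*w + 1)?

2

Use 1/(1 - r) = Σ r^k on the denominator, then take the Cauchy product.
[w^0] = 1;  [w^1] = 0;  [w^2] = 2.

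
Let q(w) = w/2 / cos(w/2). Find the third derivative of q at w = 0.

3/8

Write the quotient as an unknown series and match coefficients against numerator = denominator · series.
The coefficient of w^3 in the expansion is 1/16, so q′′′(0) = 3! * (1/16) = 3/8.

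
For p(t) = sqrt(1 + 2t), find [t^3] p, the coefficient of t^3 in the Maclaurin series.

p(0) = 1
p′(0) = 1
p′′(0) = -1
p′′′(0) = 3

1/2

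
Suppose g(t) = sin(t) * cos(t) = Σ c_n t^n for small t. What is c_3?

Multiply the two series term by term and collect like powers.

-2/3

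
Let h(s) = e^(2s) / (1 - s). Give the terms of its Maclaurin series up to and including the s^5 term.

109*s^5/15 + 7*s^4 + 19*s^3/3 + 5*s^2 + 3*s + 1

Use 1/(1 - r) = Σ r^k on the denominator, then take the Cauchy product.
h(0) = 1
h′(0) = 3
h′′(0) = 10
h′′′(0) = 38
h^(4)(0) = 168
h^(5)(0) = 872
The Taylor polynomial is Σ h^(k)(0)/k! · s^k.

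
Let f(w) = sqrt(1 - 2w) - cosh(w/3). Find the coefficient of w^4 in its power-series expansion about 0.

Combine the two series term by term.
f(0) = 0
f′(0) = -1
f′′(0) = -10/9
f′′′(0) = -3
f^(4)(0) = -1216/81

-152/243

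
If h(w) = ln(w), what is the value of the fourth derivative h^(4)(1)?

-6

Apply the Taylor formula c_k = f^(k)(a)/k!.
From the series, [(w - 1)^4] h = -1/4; multiply by 4! = 24 to get -6.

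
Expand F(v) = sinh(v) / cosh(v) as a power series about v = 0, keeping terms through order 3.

-v^3/3 + v

Invert the denominator's series and multiply.
F(0) = 0
F′(0) = 1
F′′(0) = 0
F′′′(0) = -2
Then c_k = F^(k)(0)/k! gives each Taylor coefficient.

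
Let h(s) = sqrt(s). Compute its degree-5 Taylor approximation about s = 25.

7*(s - 25)^5/500000000 - (s - 25)^4/2000000 + (s - 25)^3/50000 - (s - 25)^2/1000 + (s - 25)/10 + 5

[(s - 25)^0] = 5;  [(s - 25)^1] = 1/10;  [(s - 25)^2] = -1/1000;  [(s - 25)^3] = 1/50000;  [(s - 25)^4] = -1/2000000;  [(s - 25)^5] = 7/500000000.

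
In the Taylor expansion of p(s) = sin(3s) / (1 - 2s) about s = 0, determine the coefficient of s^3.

15/2

Multiply the two series term by term and collect like powers.
[s^0] = 0;  [s^1] = 3;  [s^2] = 6;  [s^3] = 15/2.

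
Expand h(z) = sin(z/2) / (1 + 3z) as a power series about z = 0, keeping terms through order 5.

Multiply the two series term by term and collect like powers.
[z^0] = 0;  [z^1] = 1/2;  [z^2] = -3/2;  [z^3] = 215/48;  [z^4] = -215/16;  [z^5] = 154801/3840.

154801*z^5/3840 - 215*z^4/16 + 215*z^3/48 - 3*z^2/2 + z/2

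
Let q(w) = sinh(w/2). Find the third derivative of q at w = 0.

Differentiate repeatedly and evaluate at the center.
The coefficient of w^3 in the expansion is 1/48, so q′′′(0) = 3! * (1/48) = 1/8.

1/8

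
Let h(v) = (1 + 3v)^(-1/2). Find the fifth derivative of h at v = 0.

From the series, [v^5] h = -15309/256; multiply by 5! = 120 to get -229635/32.

-229635/32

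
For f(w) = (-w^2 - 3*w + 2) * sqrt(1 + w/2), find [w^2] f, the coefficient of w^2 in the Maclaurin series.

-29/16

Distribute the polynomial across the series and collect like powers.
[w^0] = 2;  [w^1] = -5/2;  [w^2] = -29/16.
So c_2 = f′′(0)/2! = -29/16.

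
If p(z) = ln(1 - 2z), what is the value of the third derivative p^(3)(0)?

-16

The coefficient of z^3 in the expansion is -8/3, so p′′′(0) = 3! * (-8/3) = -16.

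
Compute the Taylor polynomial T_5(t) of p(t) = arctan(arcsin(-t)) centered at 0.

Substitute the inner expansion into the outer series and collect powers.

-13*t^5/120 + t^3/6 - t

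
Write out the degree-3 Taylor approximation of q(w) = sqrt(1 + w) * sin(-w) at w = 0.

Write out both Maclaurin series and multiply, keeping only the needed powers.
q(0) = 0
q′(0) = -1
q′′(0) = -1
q′′′(0) = 7/4
Then c_k = q^(k)(0)/k! gives each Taylor coefficient.

7*w^3/24 - w^2/2 - w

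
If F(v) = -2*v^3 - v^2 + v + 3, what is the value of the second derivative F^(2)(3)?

-38

From the series, [(v - 3)^2] F = -19; multiply by 2! = 2 to get -38.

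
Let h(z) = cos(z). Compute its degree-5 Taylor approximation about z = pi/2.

-(z - pi/2)^5/120 + (z - pi/2)^3/6 - (z - pi/2)

h(pi/2) = 0
h′(pi/2) = -1
h′′(pi/2) = 0
h′′′(pi/2) = 1
h^(4)(pi/2) = 0
h^(5)(pi/2) = -1
The Taylor polynomial is Σ h^(k)(pi/2)/k! · (z - pi/2)^k.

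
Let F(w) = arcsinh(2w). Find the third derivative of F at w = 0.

-8

Compute the successive derivatives at the expansion point and divide by k!.
The coefficient of w^3 in the expansion is -4/3, so F′′′(0) = 3! * (-4/3) = -8.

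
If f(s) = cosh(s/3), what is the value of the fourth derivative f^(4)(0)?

The coefficient of s^4 in the expansion is 1/1944, so f^(4)(0) = 4! * (1/1944) = 1/81.

1/81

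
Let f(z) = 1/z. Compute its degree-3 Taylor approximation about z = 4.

Apply the Taylor formula c_k = f^(k)(a)/k!.

-(z - 4)^3/256 + (z - 4)^2/64 - (z - 4)/16 + 1/4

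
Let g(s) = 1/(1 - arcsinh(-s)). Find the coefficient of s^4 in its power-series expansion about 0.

Compose series: expand the inner function first, then feed it into the outer expansion.
[s^0] = 1;  [s^1] = -1;  [s^2] = 1;  [s^3] = -5/6;  [s^4] = 2/3.
So c_4 = g^(4)(0)/4! = 2/3.

2/3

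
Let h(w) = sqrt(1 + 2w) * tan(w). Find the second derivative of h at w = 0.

Write out both Maclaurin series and multiply, keeping only the needed powers.
From the series, [w^2] h = 1; multiply by 2! = 2 to get 2.

2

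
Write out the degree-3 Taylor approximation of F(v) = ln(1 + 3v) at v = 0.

Compute the successive derivatives at the expansion point and divide by k!.
[v^0] = 0;  [v^1] = 3;  [v^2] = -9/2;  [v^3] = 9.

9*v^3 - 9*v^2/2 + 3*v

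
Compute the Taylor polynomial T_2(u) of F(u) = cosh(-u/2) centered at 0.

u^2/8 + 1

[u^0] = 1;  [u^1] = 0;  [u^2] = 1/8.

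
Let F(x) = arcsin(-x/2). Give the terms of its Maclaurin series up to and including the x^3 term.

F(0) = 0
F′(0) = -1/2
F′′(0) = 0
F′′′(0) = -1/8

-x^3/48 - x/2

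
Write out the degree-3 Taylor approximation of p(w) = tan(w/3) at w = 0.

w^3/81 + w/3

p(0) = 0
p′(0) = 1/3
p′′(0) = 0
p′′′(0) = 2/27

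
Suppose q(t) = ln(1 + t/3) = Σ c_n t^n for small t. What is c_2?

Apply the Taylor formula c_k = f^(k)(a)/k!.

-1/18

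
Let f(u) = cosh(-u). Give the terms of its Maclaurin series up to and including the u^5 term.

f(0) = 1
f′(0) = 0
f′′(0) = 1
f′′′(0) = 0
f^(4)(0) = 1
f^(5)(0) = 0

u^4/24 + u^2/2 + 1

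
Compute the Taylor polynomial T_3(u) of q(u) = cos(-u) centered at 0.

1 - u^2/2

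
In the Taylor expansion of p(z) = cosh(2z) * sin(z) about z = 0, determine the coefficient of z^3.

11/6

Multiply the two series term by term and collect like powers.
p(0) = 0
p′(0) = 1
p′′(0) = 0
p′′′(0) = 11
So c_3 = p′′′(0)/3! = 11/6.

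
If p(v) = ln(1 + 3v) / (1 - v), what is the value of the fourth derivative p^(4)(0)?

-306

Expand each factor separately, then convolve coefficients.
The coefficient of v^4 in the expansion is -51/4, so p^(4)(0) = 4! * (-51/4) = -306.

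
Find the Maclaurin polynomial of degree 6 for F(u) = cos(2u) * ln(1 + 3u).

-84*u^6 + 163*u^5/5 - 45*u^4/4 + 3*u^3 - 9*u^2/2 + 3*u

Expand each factor separately, then convolve coefficients.
F(0) = 0
F′(0) = 3
F′′(0) = -9
F′′′(0) = 18
F^(4)(0) = -270
F^(5)(0) = 3912
F^(6)(0) = -60480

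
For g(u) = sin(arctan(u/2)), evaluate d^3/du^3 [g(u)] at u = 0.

Compose series: expand the inner function first, then feed it into the outer expansion.
The coefficient of u^3 in the expansion is -1/16, so g′′′(0) = 3! * (-1/16) = -3/8.

-3/8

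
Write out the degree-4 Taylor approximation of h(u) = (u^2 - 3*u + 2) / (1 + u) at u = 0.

6*u^4 - 6*u^3 + 6*u^2 - 5*u + 2

Distribute the polynomial across the series and collect like powers.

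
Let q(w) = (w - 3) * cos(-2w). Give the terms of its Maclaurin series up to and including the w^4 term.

Multiply each power in the prefactor through the base expansion.

-2*w^4 - 2*w^3 + 6*w^2 + w - 3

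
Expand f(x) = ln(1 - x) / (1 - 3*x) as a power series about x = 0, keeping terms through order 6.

Expand 1/(denominator) as a geometric series and multiply by the numerator's series.
[x^0] = 0;  [x^1] = -1;  [x^2] = -7/2;  [x^3] = -65/6;  [x^4] = -131/4;  [x^5] = -1969/20;  [x^6] = -17731/60.

-17731*x^6/60 - 1969*x^5/20 - 131*x^4/4 - 65*x^3/6 - 7*x^2/2 - x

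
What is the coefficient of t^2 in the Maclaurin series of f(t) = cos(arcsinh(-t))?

Compose series: expand the inner function first, then feed it into the outer expansion.
f(0) = 1
f′(0) = 0
f′′(0) = -1

-1/2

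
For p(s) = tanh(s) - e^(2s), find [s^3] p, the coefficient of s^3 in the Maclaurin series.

Expand each term separately and add.
p(0) = -1
p′(0) = -1
p′′(0) = -4
p′′′(0) = -10

-5/3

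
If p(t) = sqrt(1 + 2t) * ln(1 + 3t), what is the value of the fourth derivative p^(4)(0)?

Take the Cauchy product of the two expansions.
The coefficient of t^4 in the expansion is -15/2, so p^(4)(0) = 4! * (-15/2) = -180.

-180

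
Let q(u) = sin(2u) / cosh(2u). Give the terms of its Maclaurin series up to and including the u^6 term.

48*u^5/5 - 16*u^3/3 + 2*u

Invert the denominator's series and multiply.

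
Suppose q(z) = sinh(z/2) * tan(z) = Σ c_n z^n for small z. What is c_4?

3/16

Write out both Maclaurin series and multiply, keeping only the needed powers.
q(0) = 0
q′(0) = 0
q′′(0) = 1
q′′′(0) = 0
q^(4)(0) = 9/2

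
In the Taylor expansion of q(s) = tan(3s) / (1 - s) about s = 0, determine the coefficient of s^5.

Multiply the two series term by term and collect like powers.

222/5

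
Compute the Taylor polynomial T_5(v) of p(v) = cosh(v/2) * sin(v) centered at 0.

Take the Cauchy product of the two expansions.

-19*v^5/1920 - v^3/24 + v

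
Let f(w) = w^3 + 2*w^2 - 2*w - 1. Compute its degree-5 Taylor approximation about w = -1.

(w + 1)^3 - (w + 1)^2 - 3*(w + 1) + 2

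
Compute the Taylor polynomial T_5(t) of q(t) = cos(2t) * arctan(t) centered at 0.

23*t^5/15 - 7*t^3/3 + t

Write out both Maclaurin series and multiply, keeping only the needed powers.
q(0) = 0
q′(0) = 1
q′′(0) = 0
q′′′(0) = -14
q^(4)(0) = 0
q^(5)(0) = 184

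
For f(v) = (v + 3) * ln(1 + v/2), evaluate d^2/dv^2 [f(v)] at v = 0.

1/4

Multiply each power in the prefactor through the base expansion.
From the series, [v^2] f = 1/8; multiply by 2! = 2 to get 1/4.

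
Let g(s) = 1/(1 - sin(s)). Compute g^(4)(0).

Plug the Maclaurin series of the inner function into that of the outer and collect terms.
From the series, [s^4] g = 2/3; multiply by 4! = 24 to get 16.

16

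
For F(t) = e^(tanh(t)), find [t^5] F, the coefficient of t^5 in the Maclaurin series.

-1/40

Plug the Maclaurin series of the inner function into that of the outer and collect terms.
F(0) = 1
F′(0) = 1
F′′(0) = 1
F′′′(0) = -1
F^(4)(0) = -7
F^(5)(0) = -3
So c_5 = F^(5)(0)/5! = -1/40.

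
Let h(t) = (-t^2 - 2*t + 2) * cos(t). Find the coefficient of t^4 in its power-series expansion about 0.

Shift and add copies of the series according to the polynomial's terms.
h(0) = 2
h′(0) = -2
h′′(0) = -4
h′′′(0) = 6
h^(4)(0) = 14
So c_4 = h^(4)(0)/4! = 7/12.

7/12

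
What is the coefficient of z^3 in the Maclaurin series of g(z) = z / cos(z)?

Divide the numerator series by the denominator series (power-series long division).

1/2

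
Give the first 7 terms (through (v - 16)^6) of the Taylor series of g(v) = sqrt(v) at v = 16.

[(v - 16)^0] = 4;  [(v - 16)^1] = 1/8;  [(v - 16)^2] = -1/512;  [(v - 16)^3] = 1/16384;  [(v - 16)^4] = -5/2097152;  [(v - 16)^5] = 7/67108864;  [(v - 16)^6] = -21/4294967296.

-21*(v - 16)^6/4294967296 + 7*(v - 16)^5/67108864 - 5*(v - 16)^4/2097152 + (v - 16)^3/16384 - (v - 16)^2/512 + (v - 16)/8 + 4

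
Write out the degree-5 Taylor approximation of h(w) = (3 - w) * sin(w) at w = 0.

w^5/40 + w^4/6 - w^3/2 - w^2 + 3*w

Shift and add copies of the series according to the polynomial's terms.
[w^0] = 0;  [w^1] = 3;  [w^2] = -1;  [w^3] = -1/2;  [w^4] = 1/6;  [w^5] = 1/40.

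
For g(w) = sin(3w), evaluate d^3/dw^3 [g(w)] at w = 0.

-27

Apply the Taylor formula c_k = f^(k)(a)/k!.
From the series, [w^3] g = -9/2; multiply by 3! = 6 to get -27.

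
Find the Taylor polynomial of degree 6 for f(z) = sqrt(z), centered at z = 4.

[(z - 4)^0] = 2;  [(z - 4)^1] = 1/4;  [(z - 4)^2] = -1/64;  [(z - 4)^3] = 1/512;  [(z - 4)^4] = -5/16384;  [(z - 4)^5] = 7/131072;  [(z - 4)^6] = -21/2097152.

-21*(z - 4)^6/2097152 + 7*(z - 4)^5/131072 - 5*(z - 4)^4/16384 + (z - 4)^3/512 - (z - 4)^2/64 + (z - 4)/4 + 2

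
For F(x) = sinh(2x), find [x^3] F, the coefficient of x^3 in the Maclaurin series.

[x^0] = 0;  [x^1] = 2;  [x^2] = 0;  [x^3] = 4/3.
So c_3 = F′′′(0)/3! = 4/3.

4/3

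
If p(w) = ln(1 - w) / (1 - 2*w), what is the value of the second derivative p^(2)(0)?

Use 1/(1 - r) = Σ r^k on the denominator, then take the Cauchy product.
From the series, [w^2] p = -5/2; multiply by 2! = 2 to get -5.

-5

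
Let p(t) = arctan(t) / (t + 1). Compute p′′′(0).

4

Multiply the numerator's expansion by the denominator's geometric series.
From the series, [t^3] p = 2/3; multiply by 3! = 6 to get 4.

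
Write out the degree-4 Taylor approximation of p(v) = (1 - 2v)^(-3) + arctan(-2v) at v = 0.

240*v^4 + 248*v^3/3 + 24*v^2 + 4*v + 1

Combine the two series term by term.
p(0) = 1
p′(0) = 4
p′′(0) = 48
p′′′(0) = 496
p^(4)(0) = 5760
Then c_k = p^(k)(0)/k! gives each Taylor coefficient.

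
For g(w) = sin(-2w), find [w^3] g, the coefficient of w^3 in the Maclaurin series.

[w^0] = 0;  [w^1] = -2;  [w^2] = 0;  [w^3] = 4/3.

4/3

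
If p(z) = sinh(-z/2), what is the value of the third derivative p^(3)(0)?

-1/8

From the series, [z^3] p = -1/48; multiply by 3! = 6 to get -1/8.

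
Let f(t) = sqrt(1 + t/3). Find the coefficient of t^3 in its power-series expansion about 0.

1/432

Differentiate repeatedly and evaluate at the center.
f(0) = 1
f′(0) = 1/6
f′′(0) = -1/36
f′′′(0) = 1/72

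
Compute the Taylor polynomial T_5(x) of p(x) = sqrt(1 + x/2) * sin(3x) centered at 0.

Take the Cauchy product of the two expansions.

22101*x^5/10240 - 141*x^4/128 - 147*x^3/32 + 3*x^2/4 + 3*x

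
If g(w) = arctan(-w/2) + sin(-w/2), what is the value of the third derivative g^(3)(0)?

Add the two expansions coefficient-wise.
The coefficient of w^3 in the expansion is 1/16, so g′′′(0) = 3! * (1/16) = 3/8.

3/8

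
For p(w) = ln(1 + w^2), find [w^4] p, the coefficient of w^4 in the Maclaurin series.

Apply the Taylor formula c_k = f^(k)(a)/k!.
So c_4 = p^(4)(0)/4! = -1/2.

-1/2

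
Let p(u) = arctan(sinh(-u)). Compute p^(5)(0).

Let u equal the inner series; expand the outer function in u and truncate.
The coefficient of u^5 in the expansion is -1/24, so p^(5)(0) = 5! * (-1/24) = -5.

-5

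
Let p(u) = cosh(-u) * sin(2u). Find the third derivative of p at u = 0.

-2

Take the Cauchy product of the two expansions.
The coefficient of u^3 in the expansion is -1/3, so p′′′(0) = 3! * (-1/3) = -2.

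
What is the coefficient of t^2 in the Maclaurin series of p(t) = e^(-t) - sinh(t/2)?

Expand each term separately and add.
p(0) = 1
p′(0) = -3/2
p′′(0) = 1
So c_2 = p′′(0)/2! = 1/2.

1/2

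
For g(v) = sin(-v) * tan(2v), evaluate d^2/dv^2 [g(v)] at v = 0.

-4

Take the Cauchy product of the two expansions.
The coefficient of v^2 in the expansion is -2, so g′′(0) = 2! * (-2) = -4.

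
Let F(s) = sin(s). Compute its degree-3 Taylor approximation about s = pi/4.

-sqrt(2)*(s - pi/4)^3/12 - sqrt(2)*(s - pi/4)^2/4 + sqrt(2)*(s - pi/4)/2 + sqrt(2)/2

[(s - pi/4)^0] = sqrt(2)/2;  [(s - pi/4)^1] = sqrt(2)/2;  [(s - pi/4)^2] = -sqrt(2)/4;  [(s - pi/4)^3] = -sqrt(2)/12.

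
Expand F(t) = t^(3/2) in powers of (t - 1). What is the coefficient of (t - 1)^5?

Use the known series and substitute for the argument.
[(t - 1)^0] = 1;  [(t - 1)^1] = 3/2;  [(t - 1)^2] = 3/8;  [(t - 1)^3] = -1/16;  [(t - 1)^4] = 3/128;  [(t - 1)^5] = -3/256.

-3/256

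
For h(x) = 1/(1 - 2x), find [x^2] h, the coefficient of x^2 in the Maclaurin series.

4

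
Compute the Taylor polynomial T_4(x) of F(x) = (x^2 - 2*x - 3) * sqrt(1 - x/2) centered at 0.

-17*x^4/2048 - 21*x^3/128 + 51*x^2/32 - 5*x/4 - 3

Multiply each power in the prefactor through the base expansion.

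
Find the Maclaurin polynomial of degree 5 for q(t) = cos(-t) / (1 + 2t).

-337*t^5/12 + 337*t^4/24 - 7*t^3 + 7*t^2/2 - 2*t + 1

Expand each factor separately, then convolve coefficients.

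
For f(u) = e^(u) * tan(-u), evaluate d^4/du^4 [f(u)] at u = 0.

Take the Cauchy product of the two expansions.
The coefficient of u^4 in the expansion is -1/2, so f^(4)(0) = 4! * (-1/2) = -12.

-12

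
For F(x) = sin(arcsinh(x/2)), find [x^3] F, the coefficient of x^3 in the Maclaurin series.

-1/24

Compose series: expand the inner function first, then feed it into the outer expansion.
So c_3 = F′′′(0)/3! = -1/24.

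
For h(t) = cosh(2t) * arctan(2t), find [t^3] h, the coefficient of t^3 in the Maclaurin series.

Take the Cauchy product of the two expansions.
h(0) = 0
h′(0) = 2
h′′(0) = 0
h′′′(0) = 8
So c_3 = h′′′(0)/3! = 4/3.

4/3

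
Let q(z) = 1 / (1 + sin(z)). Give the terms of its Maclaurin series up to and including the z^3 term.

Expand as Σ (-1)^k u^k with u equal to the inner function's series.

-5*z^3/6 + z^2 - z + 1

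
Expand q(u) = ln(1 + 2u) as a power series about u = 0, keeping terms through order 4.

-4*u^4 + 8*u^3/3 - 2*u^2 + 2*u

q(0) = 0
q′(0) = 2
q′′(0) = -4
q′′′(0) = 16
q^(4)(0) = -96
The Taylor polynomial is Σ q^(k)(0)/k! · u^k.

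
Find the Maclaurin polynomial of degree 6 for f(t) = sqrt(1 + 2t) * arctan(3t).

1869*t^6/40 + 2049*t^5/40 - 15*t^4/2 - 21*t^3/2 + 3*t^2 + 3*t

Take the Cauchy product of the two expansions.
f(0) = 0
f′(0) = 3
f′′(0) = 6
f′′′(0) = -63
f^(4)(0) = -180
f^(5)(0) = 6147
f^(6)(0) = 33642
The Taylor polynomial is Σ f^(k)(0)/k! · t^k.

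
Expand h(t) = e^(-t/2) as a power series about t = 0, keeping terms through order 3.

-t^3/48 + t^2/8 - t/2 + 1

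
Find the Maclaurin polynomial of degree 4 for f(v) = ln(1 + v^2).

[v^0] = 0;  [v^1] = 0;  [v^2] = 1;  [v^3] = 0;  [v^4] = -1/2.

-v^4/2 + v^2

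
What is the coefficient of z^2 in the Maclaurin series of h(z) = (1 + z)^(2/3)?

[z^0] = 1;  [z^1] = 2/3;  [z^2] = -1/9.

-1/9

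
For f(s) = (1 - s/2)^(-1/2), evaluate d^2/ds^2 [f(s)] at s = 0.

The coefficient of s^2 in the expansion is 3/32, so f′′(0) = 2! * (3/32) = 3/16.

3/16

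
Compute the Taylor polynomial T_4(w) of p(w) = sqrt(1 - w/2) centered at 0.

-5*w^4/2048 - w^3/128 - w^2/32 - w/4 + 1

p(0) = 1
p′(0) = -1/4
p′′(0) = -1/16
p′′′(0) = -3/64
p^(4)(0) = -15/256
Then c_k = p^(k)(0)/k! gives each Taylor coefficient.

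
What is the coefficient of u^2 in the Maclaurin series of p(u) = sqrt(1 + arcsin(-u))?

-1/8

Let u equal the inner series; expand the outer function in u and truncate.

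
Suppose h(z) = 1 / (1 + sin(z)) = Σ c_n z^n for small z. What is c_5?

Use the geometric series for the reciprocal, then substitute.
h(0) = 1
h′(0) = -1
h′′(0) = 2
h′′′(0) = -5
h^(4)(0) = 16
h^(5)(0) = -61
So c_5 = h^(5)(0)/5! = -61/120.

-61/120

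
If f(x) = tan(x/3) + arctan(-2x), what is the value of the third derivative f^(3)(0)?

Combine the two series term by term.
From the series, [x^3] f = 217/81; multiply by 3! = 6 to get 434/27.

434/27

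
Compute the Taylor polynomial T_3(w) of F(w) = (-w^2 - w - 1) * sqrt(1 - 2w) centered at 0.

2*w^3 + w^2/2 - 1

Multiply each power in the prefactor through the base expansion.
F(0) = -1
F′(0) = 0
F′′(0) = 1
F′′′(0) = 12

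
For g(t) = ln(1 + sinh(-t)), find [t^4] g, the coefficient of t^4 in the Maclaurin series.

Let u equal the inner series; expand the outer function in u and truncate.
g(0) = 0
g′(0) = -1
g′′(0) = -1
g′′′(0) = -3
g^(4)(0) = -10
The Taylor polynomial is Σ g^(k)(0)/k! · t^k.

-5/12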